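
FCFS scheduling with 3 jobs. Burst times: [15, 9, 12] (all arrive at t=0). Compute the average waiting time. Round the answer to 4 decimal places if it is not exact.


FCFS order (as given): [15, 9, 12]
Waiting times:
  Job 1: wait = 0
  Job 2: wait = 15
  Job 3: wait = 24
Sum of waiting times = 39
Average waiting time = 39/3 = 13.0

13.0


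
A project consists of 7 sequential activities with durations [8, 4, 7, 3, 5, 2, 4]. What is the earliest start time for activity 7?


Activity 7 starts after activities 1 through 6 complete.
Predecessor durations: [8, 4, 7, 3, 5, 2]
ES = 8 + 4 + 7 + 3 + 5 + 2 = 29

29


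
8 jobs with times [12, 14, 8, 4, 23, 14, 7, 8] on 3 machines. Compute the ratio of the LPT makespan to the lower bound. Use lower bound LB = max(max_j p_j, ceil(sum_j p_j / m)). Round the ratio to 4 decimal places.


LPT order: [23, 14, 14, 12, 8, 8, 7, 4]
Machine loads after assignment: [30, 30, 30]
LPT makespan = 30
Lower bound = max(max_job, ceil(total/3)) = max(23, 30) = 30
Ratio = 30 / 30 = 1.0

1.0


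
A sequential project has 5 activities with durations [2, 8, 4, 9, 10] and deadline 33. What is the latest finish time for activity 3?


LF(activity 3) = deadline - sum of successor durations
Successors: activities 4 through 5 with durations [9, 10]
Sum of successor durations = 19
LF = 33 - 19 = 14

14


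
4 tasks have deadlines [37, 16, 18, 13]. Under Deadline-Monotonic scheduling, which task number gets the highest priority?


Sort tasks by relative deadline (ascending):
  Task 4: deadline = 13
  Task 2: deadline = 16
  Task 3: deadline = 18
  Task 1: deadline = 37
Priority order (highest first): [4, 2, 3, 1]
Highest priority task = 4

4


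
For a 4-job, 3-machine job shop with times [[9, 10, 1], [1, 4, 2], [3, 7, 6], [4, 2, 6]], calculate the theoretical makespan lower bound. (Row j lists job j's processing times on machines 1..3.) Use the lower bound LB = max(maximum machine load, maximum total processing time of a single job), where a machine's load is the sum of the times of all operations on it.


Machine loads:
  Machine 1: 9 + 1 + 3 + 4 = 17
  Machine 2: 10 + 4 + 7 + 2 = 23
  Machine 3: 1 + 2 + 6 + 6 = 15
Max machine load = 23
Job totals:
  Job 1: 20
  Job 2: 7
  Job 3: 16
  Job 4: 12
Max job total = 20
Lower bound = max(23, 20) = 23

23


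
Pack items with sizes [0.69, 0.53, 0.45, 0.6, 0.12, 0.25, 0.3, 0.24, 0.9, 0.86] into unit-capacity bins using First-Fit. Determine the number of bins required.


Place items sequentially using First-Fit:
  Item 0.69 -> new Bin 1
  Item 0.53 -> new Bin 2
  Item 0.45 -> Bin 2 (now 0.98)
  Item 0.6 -> new Bin 3
  Item 0.12 -> Bin 1 (now 0.81)
  Item 0.25 -> Bin 3 (now 0.85)
  Item 0.3 -> new Bin 4
  Item 0.24 -> Bin 4 (now 0.54)
  Item 0.9 -> new Bin 5
  Item 0.86 -> new Bin 6
Total bins used = 6

6


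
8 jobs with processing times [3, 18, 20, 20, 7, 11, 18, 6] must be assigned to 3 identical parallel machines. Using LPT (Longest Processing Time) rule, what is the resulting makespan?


Sort jobs in decreasing order (LPT): [20, 20, 18, 18, 11, 7, 6, 3]
Assign each job to the least loaded machine:
  Machine 1: jobs [20, 11, 3], load = 34
  Machine 2: jobs [20, 7, 6], load = 33
  Machine 3: jobs [18, 18], load = 36
Makespan = max load = 36

36


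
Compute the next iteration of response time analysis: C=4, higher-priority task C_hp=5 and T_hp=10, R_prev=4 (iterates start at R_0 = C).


R_next = C + ceil(R_prev / T_hp) * C_hp
ceil(4 / 10) = ceil(0.4) = 1
Interference = 1 * 5 = 5
R_next = 4 + 5 = 9

9


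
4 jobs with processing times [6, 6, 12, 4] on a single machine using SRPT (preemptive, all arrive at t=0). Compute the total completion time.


Since all jobs arrive at t=0, SRPT equals SPT ordering.
SPT order: [4, 6, 6, 12]
Completion times:
  Job 1: p=4, C=4
  Job 2: p=6, C=10
  Job 3: p=6, C=16
  Job 4: p=12, C=28
Total completion time = 4 + 10 + 16 + 28 = 58

58


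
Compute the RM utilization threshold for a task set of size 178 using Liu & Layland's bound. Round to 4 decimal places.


Compute 2^(1/178) = 1.0039016771
Subtract 1: 1.0039016771 - 1 = 0.0039016771
Multiply by n: 178 * 0.0039016771 = 0.6944985238
Round to 4 dp: 0.6945

0.6945


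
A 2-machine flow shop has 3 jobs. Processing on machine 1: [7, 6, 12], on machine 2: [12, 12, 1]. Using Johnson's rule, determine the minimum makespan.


Apply Johnson's rule:
  Group 1 (a <= b): [(2, 6, 12), (1, 7, 12)]
  Group 2 (a > b): [(3, 12, 1)]
Optimal job order: [2, 1, 3]
Schedule:
  Job 2: M1 done at 6, M2 done at 18
  Job 1: M1 done at 13, M2 done at 30
  Job 3: M1 done at 25, M2 done at 31
Makespan = 31

31


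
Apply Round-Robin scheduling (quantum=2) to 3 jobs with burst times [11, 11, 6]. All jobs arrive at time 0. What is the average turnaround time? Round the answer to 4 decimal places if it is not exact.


Time quantum = 2
Execution trace:
  J1 runs 2 units, time = 2
  J2 runs 2 units, time = 4
  J3 runs 2 units, time = 6
  J1 runs 2 units, time = 8
  J2 runs 2 units, time = 10
  J3 runs 2 units, time = 12
  J1 runs 2 units, time = 14
  J2 runs 2 units, time = 16
  J3 runs 2 units, time = 18
  J1 runs 2 units, time = 20
  J2 runs 2 units, time = 22
  J1 runs 2 units, time = 24
  J2 runs 2 units, time = 26
  J1 runs 1 units, time = 27
  J2 runs 1 units, time = 28
Finish times: [27, 28, 18]
Average turnaround = 73/3 = 24.3333

24.3333


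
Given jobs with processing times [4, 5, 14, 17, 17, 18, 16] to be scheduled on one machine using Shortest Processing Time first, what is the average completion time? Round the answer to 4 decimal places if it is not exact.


Sort jobs by processing time (SPT order): [4, 5, 14, 16, 17, 17, 18]
Compute completion times sequentially:
  Job 1: processing = 4, completes at 4
  Job 2: processing = 5, completes at 9
  Job 3: processing = 14, completes at 23
  Job 4: processing = 16, completes at 39
  Job 5: processing = 17, completes at 56
  Job 6: processing = 17, completes at 73
  Job 7: processing = 18, completes at 91
Sum of completion times = 295
Average completion time = 295/7 = 42.1429

42.1429


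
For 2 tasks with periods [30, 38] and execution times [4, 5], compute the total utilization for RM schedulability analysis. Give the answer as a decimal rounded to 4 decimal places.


Compute individual utilizations (exact fractions):
  Task 1: C/T = 4/30 = 2/15 (approx. 0.1333)
  Task 2: C/T = 5/38 (approx. 0.1316)
Total utilization U = 2/15 + 5/38 = 151/570
Rounded to 4 decimal places: U = 0.2649
RM (Liu & Layland) bound for 2 tasks = 0.828427; compare with U = 151/570 (approx. 0.264912)
U <= bound, so schedulable by RM sufficient condition.

0.2649


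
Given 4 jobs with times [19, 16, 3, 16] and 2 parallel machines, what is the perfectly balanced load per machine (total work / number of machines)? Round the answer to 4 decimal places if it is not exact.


Total processing time = 19 + 16 + 3 + 16 = 54
Number of machines = 2
Ideal balanced load = 54 / 2 = 27.0

27.0


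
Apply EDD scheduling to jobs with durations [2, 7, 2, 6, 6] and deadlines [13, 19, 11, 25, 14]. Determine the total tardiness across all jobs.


Sort by due date (EDD order): [(2, 11), (2, 13), (6, 14), (7, 19), (6, 25)]
Compute completion times and tardiness:
  Job 1: p=2, d=11, C=2, tardiness=max(0,2-11)=0
  Job 2: p=2, d=13, C=4, tardiness=max(0,4-13)=0
  Job 3: p=6, d=14, C=10, tardiness=max(0,10-14)=0
  Job 4: p=7, d=19, C=17, tardiness=max(0,17-19)=0
  Job 5: p=6, d=25, C=23, tardiness=max(0,23-25)=0
Total tardiness = 0

0


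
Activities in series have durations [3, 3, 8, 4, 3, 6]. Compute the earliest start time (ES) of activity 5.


Activity 5 starts after activities 1 through 4 complete.
Predecessor durations: [3, 3, 8, 4]
ES = 3 + 3 + 8 + 4 = 18

18


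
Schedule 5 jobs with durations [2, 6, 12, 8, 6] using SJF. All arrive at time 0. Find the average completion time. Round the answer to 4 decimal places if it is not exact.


SJF order (ascending): [2, 6, 6, 8, 12]
Completion times:
  Job 1: burst=2, C=2
  Job 2: burst=6, C=8
  Job 3: burst=6, C=14
  Job 4: burst=8, C=22
  Job 5: burst=12, C=34
Average completion = 80/5 = 16.0

16.0


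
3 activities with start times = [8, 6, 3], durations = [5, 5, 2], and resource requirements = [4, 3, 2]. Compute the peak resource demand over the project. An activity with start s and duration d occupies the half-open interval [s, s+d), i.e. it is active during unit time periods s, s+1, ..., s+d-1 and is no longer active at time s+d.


Each activity i is active on [start_i, start_i + duration_i).
Compute total resource usage per time slot:
  t=0: active resources = [], total = 0
  t=1: active resources = [], total = 0
  t=2: active resources = [], total = 0
  t=3: active resources = [2], total = 2
  t=4: active resources = [2], total = 2
  t=5: active resources = [], total = 0
  t=6: active resources = [3], total = 3
  t=7: active resources = [3], total = 3
  t=8: active resources = [4, 3], total = 7
  t=9: active resources = [4, 3], total = 7
  t=10: active resources = [4, 3], total = 7
  t=11: active resources = [4], total = 4
  t=12: active resources = [4], total = 4
Peak resource demand = 7

7


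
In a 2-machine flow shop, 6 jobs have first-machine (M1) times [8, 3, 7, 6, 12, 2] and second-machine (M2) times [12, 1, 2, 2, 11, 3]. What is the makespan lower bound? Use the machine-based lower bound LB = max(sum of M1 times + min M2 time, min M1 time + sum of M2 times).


LB1 = sum(M1 times) + min(M2 times) = 38 + 1 = 39
LB2 = min(M1 times) + sum(M2 times) = 2 + 31 = 33
Lower bound = max(LB1, LB2) = max(39, 33) = 39

39


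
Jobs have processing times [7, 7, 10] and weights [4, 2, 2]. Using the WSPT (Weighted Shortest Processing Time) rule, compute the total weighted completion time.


Compute p/w ratios and sort ascending (WSPT): [(7, 4), (7, 2), (10, 2)]
Compute weighted completion times:
  Job (p=7,w=4): C=7, w*C=4*7=28
  Job (p=7,w=2): C=14, w*C=2*14=28
  Job (p=10,w=2): C=24, w*C=2*24=48
Total weighted completion time = 104

104


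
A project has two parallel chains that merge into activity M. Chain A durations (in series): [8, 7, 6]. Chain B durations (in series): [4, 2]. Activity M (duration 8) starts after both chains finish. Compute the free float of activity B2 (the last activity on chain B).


ES(B2) = sum of predecessors on chain B = 4
EF(B2) = ES + duration = 4 + 2 = 6
Successor of B2 is M. ES(M) = max(sum(A), sum(B)) = max(21, 6) = 21
Free float = ES(successor) - EF(current) = 21 - 6 = 15

15


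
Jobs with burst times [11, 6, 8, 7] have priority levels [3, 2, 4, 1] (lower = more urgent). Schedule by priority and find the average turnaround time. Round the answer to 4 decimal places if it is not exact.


Sort by priority (ascending = highest first):
Order: [(1, 7), (2, 6), (3, 11), (4, 8)]
Completion times:
  Priority 1, burst=7, C=7
  Priority 2, burst=6, C=13
  Priority 3, burst=11, C=24
  Priority 4, burst=8, C=32
Average turnaround = 76/4 = 19.0

19.0


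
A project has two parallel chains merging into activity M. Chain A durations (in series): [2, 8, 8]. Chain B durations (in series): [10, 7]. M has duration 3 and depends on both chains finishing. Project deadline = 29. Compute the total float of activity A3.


Forward pass: ES(A3) = sum of predecessors on chain A = 10
EF = ES + duration = 10 + 8 = 18
Backward pass: LF(M) = deadline = 29; LS(M) = 29 - 3 = 26
LF(A3) = LS(M) - sum(successors on chain A) = 26 - 0 = 26
LS = LF - duration = 26 - 8 = 18
Total float = LS - ES = 18 - 10 = 8

8


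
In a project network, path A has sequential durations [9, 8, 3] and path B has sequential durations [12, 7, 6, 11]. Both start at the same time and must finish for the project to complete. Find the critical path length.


Path A total = 9 + 8 + 3 = 20
Path B total = 12 + 7 + 6 + 11 = 36
Critical path = longest path = max(20, 36) = 36

36


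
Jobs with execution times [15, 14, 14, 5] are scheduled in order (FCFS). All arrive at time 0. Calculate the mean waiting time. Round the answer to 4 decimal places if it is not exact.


FCFS order (as given): [15, 14, 14, 5]
Waiting times:
  Job 1: wait = 0
  Job 2: wait = 15
  Job 3: wait = 29
  Job 4: wait = 43
Sum of waiting times = 87
Average waiting time = 87/4 = 21.75

21.75


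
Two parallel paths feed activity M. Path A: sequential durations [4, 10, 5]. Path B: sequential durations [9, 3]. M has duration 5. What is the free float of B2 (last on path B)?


ES(B2) = sum of predecessors on chain B = 9
EF(B2) = ES + duration = 9 + 3 = 12
Successor of B2 is M. ES(M) = max(sum(A), sum(B)) = max(19, 12) = 19
Free float = ES(successor) - EF(current) = 19 - 12 = 7

7


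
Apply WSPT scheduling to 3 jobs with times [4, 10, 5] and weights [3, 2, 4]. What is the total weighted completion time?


Compute p/w ratios and sort ascending (WSPT): [(5, 4), (4, 3), (10, 2)]
Compute weighted completion times:
  Job (p=5,w=4): C=5, w*C=4*5=20
  Job (p=4,w=3): C=9, w*C=3*9=27
  Job (p=10,w=2): C=19, w*C=2*19=38
Total weighted completion time = 85

85


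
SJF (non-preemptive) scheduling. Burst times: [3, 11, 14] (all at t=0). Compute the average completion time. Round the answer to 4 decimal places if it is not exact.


SJF order (ascending): [3, 11, 14]
Completion times:
  Job 1: burst=3, C=3
  Job 2: burst=11, C=14
  Job 3: burst=14, C=28
Average completion = 45/3 = 15.0

15.0


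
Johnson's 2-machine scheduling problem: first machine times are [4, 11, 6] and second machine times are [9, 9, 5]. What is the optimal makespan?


Apply Johnson's rule:
  Group 1 (a <= b): [(1, 4, 9)]
  Group 2 (a > b): [(2, 11, 9), (3, 6, 5)]
Optimal job order: [1, 2, 3]
Schedule:
  Job 1: M1 done at 4, M2 done at 13
  Job 2: M1 done at 15, M2 done at 24
  Job 3: M1 done at 21, M2 done at 29
Makespan = 29

29


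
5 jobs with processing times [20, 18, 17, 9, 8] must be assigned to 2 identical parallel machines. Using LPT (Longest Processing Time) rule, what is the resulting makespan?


Sort jobs in decreasing order (LPT): [20, 18, 17, 9, 8]
Assign each job to the least loaded machine:
  Machine 1: jobs [20, 9, 8], load = 37
  Machine 2: jobs [18, 17], load = 35
Makespan = max load = 37

37


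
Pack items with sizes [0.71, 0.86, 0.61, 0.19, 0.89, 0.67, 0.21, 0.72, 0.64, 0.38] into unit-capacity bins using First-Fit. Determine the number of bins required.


Place items sequentially using First-Fit:
  Item 0.71 -> new Bin 1
  Item 0.86 -> new Bin 2
  Item 0.61 -> new Bin 3
  Item 0.19 -> Bin 1 (now 0.9)
  Item 0.89 -> new Bin 4
  Item 0.67 -> new Bin 5
  Item 0.21 -> Bin 3 (now 0.82)
  Item 0.72 -> new Bin 6
  Item 0.64 -> new Bin 7
  Item 0.38 -> new Bin 8
Total bins used = 8

8


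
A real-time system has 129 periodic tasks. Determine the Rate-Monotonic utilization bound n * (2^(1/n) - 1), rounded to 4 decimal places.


Compute 2^(1/129) = 1.0053876957
Subtract 1: 1.0053876957 - 1 = 0.0053876957
Multiply by n: 129 * 0.0053876957 = 0.6950127453
Round to 4 dp: 0.6950

0.6950


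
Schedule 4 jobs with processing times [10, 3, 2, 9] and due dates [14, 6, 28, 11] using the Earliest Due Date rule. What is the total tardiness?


Sort by due date (EDD order): [(3, 6), (9, 11), (10, 14), (2, 28)]
Compute completion times and tardiness:
  Job 1: p=3, d=6, C=3, tardiness=max(0,3-6)=0
  Job 2: p=9, d=11, C=12, tardiness=max(0,12-11)=1
  Job 3: p=10, d=14, C=22, tardiness=max(0,22-14)=8
  Job 4: p=2, d=28, C=24, tardiness=max(0,24-28)=0
Total tardiness = 9

9


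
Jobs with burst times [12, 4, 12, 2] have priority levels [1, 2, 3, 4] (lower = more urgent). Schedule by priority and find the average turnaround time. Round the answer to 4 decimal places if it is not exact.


Sort by priority (ascending = highest first):
Order: [(1, 12), (2, 4), (3, 12), (4, 2)]
Completion times:
  Priority 1, burst=12, C=12
  Priority 2, burst=4, C=16
  Priority 3, burst=12, C=28
  Priority 4, burst=2, C=30
Average turnaround = 86/4 = 21.5

21.5


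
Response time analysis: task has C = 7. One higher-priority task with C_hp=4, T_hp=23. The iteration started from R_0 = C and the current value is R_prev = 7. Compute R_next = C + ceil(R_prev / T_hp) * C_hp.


R_next = C + ceil(R_prev / T_hp) * C_hp
ceil(7 / 23) = ceil(0.3043) = 1
Interference = 1 * 4 = 4
R_next = 7 + 4 = 11

11


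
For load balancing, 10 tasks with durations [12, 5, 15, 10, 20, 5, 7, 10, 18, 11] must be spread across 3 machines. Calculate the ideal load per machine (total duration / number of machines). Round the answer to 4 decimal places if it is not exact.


Total processing time = 12 + 5 + 15 + 10 + 20 + 5 + 7 + 10 + 18 + 11 = 113
Number of machines = 3
Ideal balanced load = 113 / 3 = 37.6667

37.6667


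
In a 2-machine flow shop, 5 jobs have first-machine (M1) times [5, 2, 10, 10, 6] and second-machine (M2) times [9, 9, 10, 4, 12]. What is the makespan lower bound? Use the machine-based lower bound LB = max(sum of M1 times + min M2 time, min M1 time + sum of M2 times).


LB1 = sum(M1 times) + min(M2 times) = 33 + 4 = 37
LB2 = min(M1 times) + sum(M2 times) = 2 + 44 = 46
Lower bound = max(LB1, LB2) = max(37, 46) = 46

46


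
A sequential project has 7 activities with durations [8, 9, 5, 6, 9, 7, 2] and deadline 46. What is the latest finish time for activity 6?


LF(activity 6) = deadline - sum of successor durations
Successors: activities 7 through 7 with durations [2]
Sum of successor durations = 2
LF = 46 - 2 = 44

44


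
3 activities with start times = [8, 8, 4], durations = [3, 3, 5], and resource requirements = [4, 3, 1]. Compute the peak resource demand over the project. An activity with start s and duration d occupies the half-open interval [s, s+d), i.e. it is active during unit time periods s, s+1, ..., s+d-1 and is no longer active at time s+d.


Each activity i is active on [start_i, start_i + duration_i).
Compute total resource usage per time slot:
  t=0: active resources = [], total = 0
  t=1: active resources = [], total = 0
  t=2: active resources = [], total = 0
  t=3: active resources = [], total = 0
  t=4: active resources = [1], total = 1
  t=5: active resources = [1], total = 1
  t=6: active resources = [1], total = 1
  t=7: active resources = [1], total = 1
  t=8: active resources = [4, 3, 1], total = 8
  t=9: active resources = [4, 3], total = 7
  t=10: active resources = [4, 3], total = 7
Peak resource demand = 8

8


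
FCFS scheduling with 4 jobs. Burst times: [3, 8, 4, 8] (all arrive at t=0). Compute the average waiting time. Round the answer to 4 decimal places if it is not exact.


FCFS order (as given): [3, 8, 4, 8]
Waiting times:
  Job 1: wait = 0
  Job 2: wait = 3
  Job 3: wait = 11
  Job 4: wait = 15
Sum of waiting times = 29
Average waiting time = 29/4 = 7.25

7.25


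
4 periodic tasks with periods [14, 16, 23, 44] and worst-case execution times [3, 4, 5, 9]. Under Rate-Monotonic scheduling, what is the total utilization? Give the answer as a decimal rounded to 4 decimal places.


Compute individual utilizations (exact fractions):
  Task 1: C/T = 3/14 (approx. 0.2143)
  Task 2: C/T = 4/16 = 1/4 (approx. 0.25)
  Task 3: C/T = 5/23 (approx. 0.2174)
  Task 4: C/T = 9/44 (approx. 0.2045)
Total utilization U = 3/14 + 1/4 + 5/23 + 9/44 = 3139/3542
Rounded to 4 decimal places: U = 0.8862
RM (Liu & Layland) bound for 4 tasks = 0.756828; compare with U = 3139/3542 (approx. 0.886222)
bound < U <= 1, so the RM sufficient condition is not met (inconclusive; an exact test such as response-time analysis is needed).

0.8862


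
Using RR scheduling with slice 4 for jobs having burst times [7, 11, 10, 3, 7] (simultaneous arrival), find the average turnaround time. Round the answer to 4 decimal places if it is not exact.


Time quantum = 4
Execution trace:
  J1 runs 4 units, time = 4
  J2 runs 4 units, time = 8
  J3 runs 4 units, time = 12
  J4 runs 3 units, time = 15
  J5 runs 4 units, time = 19
  J1 runs 3 units, time = 22
  J2 runs 4 units, time = 26
  J3 runs 4 units, time = 30
  J5 runs 3 units, time = 33
  J2 runs 3 units, time = 36
  J3 runs 2 units, time = 38
Finish times: [22, 36, 38, 15, 33]
Average turnaround = 144/5 = 28.8

28.8


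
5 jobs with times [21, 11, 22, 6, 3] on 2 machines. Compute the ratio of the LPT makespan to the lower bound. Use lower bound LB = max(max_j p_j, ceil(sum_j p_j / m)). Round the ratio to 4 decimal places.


LPT order: [22, 21, 11, 6, 3]
Machine loads after assignment: [31, 32]
LPT makespan = 32
Lower bound = max(max_job, ceil(total/2)) = max(22, 32) = 32
Ratio = 32 / 32 = 1.0

1.0


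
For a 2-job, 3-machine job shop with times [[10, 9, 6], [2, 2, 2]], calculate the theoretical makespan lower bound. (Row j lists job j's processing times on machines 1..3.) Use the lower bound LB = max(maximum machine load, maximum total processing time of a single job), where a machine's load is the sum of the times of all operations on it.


Machine loads:
  Machine 1: 10 + 2 = 12
  Machine 2: 9 + 2 = 11
  Machine 3: 6 + 2 = 8
Max machine load = 12
Job totals:
  Job 1: 25
  Job 2: 6
Max job total = 25
Lower bound = max(12, 25) = 25

25


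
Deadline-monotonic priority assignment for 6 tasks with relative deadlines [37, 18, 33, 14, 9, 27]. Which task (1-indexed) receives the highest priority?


Sort tasks by relative deadline (ascending):
  Task 5: deadline = 9
  Task 4: deadline = 14
  Task 2: deadline = 18
  Task 6: deadline = 27
  Task 3: deadline = 33
  Task 1: deadline = 37
Priority order (highest first): [5, 4, 2, 6, 3, 1]
Highest priority task = 5

5


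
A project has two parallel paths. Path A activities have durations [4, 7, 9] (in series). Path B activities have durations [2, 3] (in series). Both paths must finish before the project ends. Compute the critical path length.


Path A total = 4 + 7 + 9 = 20
Path B total = 2 + 3 = 5
Critical path = longest path = max(20, 5) = 20

20


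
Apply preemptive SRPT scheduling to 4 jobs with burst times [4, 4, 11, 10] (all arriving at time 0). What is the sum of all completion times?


Since all jobs arrive at t=0, SRPT equals SPT ordering.
SPT order: [4, 4, 10, 11]
Completion times:
  Job 1: p=4, C=4
  Job 2: p=4, C=8
  Job 3: p=10, C=18
  Job 4: p=11, C=29
Total completion time = 4 + 8 + 18 + 29 = 59

59


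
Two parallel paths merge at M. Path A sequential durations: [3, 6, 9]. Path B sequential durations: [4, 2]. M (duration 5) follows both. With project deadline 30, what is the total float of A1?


Forward pass: ES(A1) = sum of predecessors on chain A = 0
EF = ES + duration = 0 + 3 = 3
Backward pass: LF(M) = deadline = 30; LS(M) = 30 - 5 = 25
LF(A1) = LS(M) - sum(successors on chain A) = 25 - 15 = 10
LS = LF - duration = 10 - 3 = 7
Total float = LS - ES = 7 - 0 = 7

7


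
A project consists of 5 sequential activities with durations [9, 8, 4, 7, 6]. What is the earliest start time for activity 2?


Activity 2 starts after activities 1 through 1 complete.
Predecessor durations: [9]
ES = 9 = 9

9


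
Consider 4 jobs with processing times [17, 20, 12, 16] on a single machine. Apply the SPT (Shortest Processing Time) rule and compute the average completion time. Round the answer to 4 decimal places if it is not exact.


Sort jobs by processing time (SPT order): [12, 16, 17, 20]
Compute completion times sequentially:
  Job 1: processing = 12, completes at 12
  Job 2: processing = 16, completes at 28
  Job 3: processing = 17, completes at 45
  Job 4: processing = 20, completes at 65
Sum of completion times = 150
Average completion time = 150/4 = 37.5

37.5


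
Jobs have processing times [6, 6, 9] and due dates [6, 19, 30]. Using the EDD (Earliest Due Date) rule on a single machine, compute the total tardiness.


Sort by due date (EDD order): [(6, 6), (6, 19), (9, 30)]
Compute completion times and tardiness:
  Job 1: p=6, d=6, C=6, tardiness=max(0,6-6)=0
  Job 2: p=6, d=19, C=12, tardiness=max(0,12-19)=0
  Job 3: p=9, d=30, C=21, tardiness=max(0,21-30)=0
Total tardiness = 0

0


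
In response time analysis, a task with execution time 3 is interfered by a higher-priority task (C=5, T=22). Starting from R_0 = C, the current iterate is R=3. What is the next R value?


R_next = C + ceil(R_prev / T_hp) * C_hp
ceil(3 / 22) = ceil(0.1364) = 1
Interference = 1 * 5 = 5
R_next = 3 + 5 = 8

8


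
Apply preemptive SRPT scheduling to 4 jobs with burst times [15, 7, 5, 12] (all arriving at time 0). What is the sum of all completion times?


Since all jobs arrive at t=0, SRPT equals SPT ordering.
SPT order: [5, 7, 12, 15]
Completion times:
  Job 1: p=5, C=5
  Job 2: p=7, C=12
  Job 3: p=12, C=24
  Job 4: p=15, C=39
Total completion time = 5 + 12 + 24 + 39 = 80

80


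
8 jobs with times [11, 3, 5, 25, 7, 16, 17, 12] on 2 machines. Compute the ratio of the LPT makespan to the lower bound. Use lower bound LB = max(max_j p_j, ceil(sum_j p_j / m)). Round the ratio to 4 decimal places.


LPT order: [25, 17, 16, 12, 11, 7, 5, 3]
Machine loads after assignment: [49, 47]
LPT makespan = 49
Lower bound = max(max_job, ceil(total/2)) = max(25, 48) = 48
Ratio = 49 / 48 = 1.0208

1.0208


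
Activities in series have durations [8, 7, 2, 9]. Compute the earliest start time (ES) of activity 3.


Activity 3 starts after activities 1 through 2 complete.
Predecessor durations: [8, 7]
ES = 8 + 7 = 15

15


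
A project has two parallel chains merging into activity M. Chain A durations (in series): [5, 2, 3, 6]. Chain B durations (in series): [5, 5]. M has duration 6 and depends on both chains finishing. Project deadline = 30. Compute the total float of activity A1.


Forward pass: ES(A1) = sum of predecessors on chain A = 0
EF = ES + duration = 0 + 5 = 5
Backward pass: LF(M) = deadline = 30; LS(M) = 30 - 6 = 24
LF(A1) = LS(M) - sum(successors on chain A) = 24 - 11 = 13
LS = LF - duration = 13 - 5 = 8
Total float = LS - ES = 8 - 0 = 8

8


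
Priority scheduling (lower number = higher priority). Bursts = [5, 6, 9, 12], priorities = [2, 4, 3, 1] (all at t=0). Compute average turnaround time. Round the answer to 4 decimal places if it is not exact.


Sort by priority (ascending = highest first):
Order: [(1, 12), (2, 5), (3, 9), (4, 6)]
Completion times:
  Priority 1, burst=12, C=12
  Priority 2, burst=5, C=17
  Priority 3, burst=9, C=26
  Priority 4, burst=6, C=32
Average turnaround = 87/4 = 21.75

21.75


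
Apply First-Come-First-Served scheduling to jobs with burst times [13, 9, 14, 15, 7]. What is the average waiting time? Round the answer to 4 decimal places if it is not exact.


FCFS order (as given): [13, 9, 14, 15, 7]
Waiting times:
  Job 1: wait = 0
  Job 2: wait = 13
  Job 3: wait = 22
  Job 4: wait = 36
  Job 5: wait = 51
Sum of waiting times = 122
Average waiting time = 122/5 = 24.4

24.4


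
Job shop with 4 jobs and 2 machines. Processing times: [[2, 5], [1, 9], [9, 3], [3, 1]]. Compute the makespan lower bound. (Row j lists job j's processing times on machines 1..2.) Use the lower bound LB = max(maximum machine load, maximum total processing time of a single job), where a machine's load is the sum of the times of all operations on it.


Machine loads:
  Machine 1: 2 + 1 + 9 + 3 = 15
  Machine 2: 5 + 9 + 3 + 1 = 18
Max machine load = 18
Job totals:
  Job 1: 7
  Job 2: 10
  Job 3: 12
  Job 4: 4
Max job total = 12
Lower bound = max(18, 12) = 18

18


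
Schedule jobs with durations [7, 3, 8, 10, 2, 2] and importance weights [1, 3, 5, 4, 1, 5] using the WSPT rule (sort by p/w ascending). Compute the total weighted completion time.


Compute p/w ratios and sort ascending (WSPT): [(2, 5), (3, 3), (8, 5), (2, 1), (10, 4), (7, 1)]
Compute weighted completion times:
  Job (p=2,w=5): C=2, w*C=5*2=10
  Job (p=3,w=3): C=5, w*C=3*5=15
  Job (p=8,w=5): C=13, w*C=5*13=65
  Job (p=2,w=1): C=15, w*C=1*15=15
  Job (p=10,w=4): C=25, w*C=4*25=100
  Job (p=7,w=1): C=32, w*C=1*32=32
Total weighted completion time = 237

237


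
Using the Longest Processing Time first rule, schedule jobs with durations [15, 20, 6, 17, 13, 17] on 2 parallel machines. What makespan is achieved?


Sort jobs in decreasing order (LPT): [20, 17, 17, 15, 13, 6]
Assign each job to the least loaded machine:
  Machine 1: jobs [20, 15, 6], load = 41
  Machine 2: jobs [17, 17, 13], load = 47
Makespan = max load = 47

47


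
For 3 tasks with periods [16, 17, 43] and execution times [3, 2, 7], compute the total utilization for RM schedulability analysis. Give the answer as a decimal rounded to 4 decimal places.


Compute individual utilizations (exact fractions):
  Task 1: C/T = 3/16 (approx. 0.1875)
  Task 2: C/T = 2/17 (approx. 0.1176)
  Task 3: C/T = 7/43 (approx. 0.1628)
Total utilization U = 3/16 + 2/17 + 7/43 = 5473/11696
Rounded to 4 decimal places: U = 0.4679
RM (Liu & Layland) bound for 3 tasks = 0.779763; compare with U = 5473/11696 (approx. 0.467938)
U <= bound, so schedulable by RM sufficient condition.

0.4679


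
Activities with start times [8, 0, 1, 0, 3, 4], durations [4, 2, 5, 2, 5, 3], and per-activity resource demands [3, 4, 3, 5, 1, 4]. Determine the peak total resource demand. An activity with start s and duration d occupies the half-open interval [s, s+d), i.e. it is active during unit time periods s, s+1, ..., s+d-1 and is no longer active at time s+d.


Each activity i is active on [start_i, start_i + duration_i).
Compute total resource usage per time slot:
  t=0: active resources = [4, 5], total = 9
  t=1: active resources = [4, 3, 5], total = 12
  t=2: active resources = [3], total = 3
  t=3: active resources = [3, 1], total = 4
  t=4: active resources = [3, 1, 4], total = 8
  t=5: active resources = [3, 1, 4], total = 8
  t=6: active resources = [1, 4], total = 5
  t=7: active resources = [1], total = 1
  t=8: active resources = [3], total = 3
  t=9: active resources = [3], total = 3
  t=10: active resources = [3], total = 3
  t=11: active resources = [3], total = 3
Peak resource demand = 12

12


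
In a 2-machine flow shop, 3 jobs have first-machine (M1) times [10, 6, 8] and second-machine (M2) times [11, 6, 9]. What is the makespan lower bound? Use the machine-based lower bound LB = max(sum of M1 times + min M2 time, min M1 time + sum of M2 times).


LB1 = sum(M1 times) + min(M2 times) = 24 + 6 = 30
LB2 = min(M1 times) + sum(M2 times) = 6 + 26 = 32
Lower bound = max(LB1, LB2) = max(30, 32) = 32

32


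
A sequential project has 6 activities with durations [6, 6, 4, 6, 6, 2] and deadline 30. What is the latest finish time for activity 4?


LF(activity 4) = deadline - sum of successor durations
Successors: activities 5 through 6 with durations [6, 2]
Sum of successor durations = 8
LF = 30 - 8 = 22

22


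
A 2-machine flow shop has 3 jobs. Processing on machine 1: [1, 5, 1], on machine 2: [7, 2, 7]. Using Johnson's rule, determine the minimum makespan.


Apply Johnson's rule:
  Group 1 (a <= b): [(1, 1, 7), (3, 1, 7)]
  Group 2 (a > b): [(2, 5, 2)]
Optimal job order: [1, 3, 2]
Schedule:
  Job 1: M1 done at 1, M2 done at 8
  Job 3: M1 done at 2, M2 done at 15
  Job 2: M1 done at 7, M2 done at 17
Makespan = 17

17


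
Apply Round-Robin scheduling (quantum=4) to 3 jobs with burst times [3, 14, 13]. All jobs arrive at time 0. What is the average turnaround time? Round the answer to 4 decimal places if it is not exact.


Time quantum = 4
Execution trace:
  J1 runs 3 units, time = 3
  J2 runs 4 units, time = 7
  J3 runs 4 units, time = 11
  J2 runs 4 units, time = 15
  J3 runs 4 units, time = 19
  J2 runs 4 units, time = 23
  J3 runs 4 units, time = 27
  J2 runs 2 units, time = 29
  J3 runs 1 units, time = 30
Finish times: [3, 29, 30]
Average turnaround = 62/3 = 20.6667

20.6667


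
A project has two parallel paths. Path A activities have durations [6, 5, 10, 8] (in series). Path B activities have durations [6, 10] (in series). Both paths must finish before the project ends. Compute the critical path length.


Path A total = 6 + 5 + 10 + 8 = 29
Path B total = 6 + 10 = 16
Critical path = longest path = max(29, 16) = 29

29


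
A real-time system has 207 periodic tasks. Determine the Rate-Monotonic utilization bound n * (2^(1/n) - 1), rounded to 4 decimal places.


Compute 2^(1/207) = 1.0033541497
Subtract 1: 1.0033541497 - 1 = 0.0033541497
Multiply by n: 207 * 0.0033541497 = 0.6943089879
Round to 4 dp: 0.6943

0.6943


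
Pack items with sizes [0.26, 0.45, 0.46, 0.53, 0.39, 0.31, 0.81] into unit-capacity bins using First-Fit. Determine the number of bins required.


Place items sequentially using First-Fit:
  Item 0.26 -> new Bin 1
  Item 0.45 -> Bin 1 (now 0.71)
  Item 0.46 -> new Bin 2
  Item 0.53 -> Bin 2 (now 0.99)
  Item 0.39 -> new Bin 3
  Item 0.31 -> Bin 3 (now 0.7)
  Item 0.81 -> new Bin 4
Total bins used = 4

4


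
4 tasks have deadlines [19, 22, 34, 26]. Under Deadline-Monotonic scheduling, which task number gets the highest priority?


Sort tasks by relative deadline (ascending):
  Task 1: deadline = 19
  Task 2: deadline = 22
  Task 4: deadline = 26
  Task 3: deadline = 34
Priority order (highest first): [1, 2, 4, 3]
Highest priority task = 1

1


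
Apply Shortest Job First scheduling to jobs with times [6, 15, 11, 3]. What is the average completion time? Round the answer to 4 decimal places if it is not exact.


SJF order (ascending): [3, 6, 11, 15]
Completion times:
  Job 1: burst=3, C=3
  Job 2: burst=6, C=9
  Job 3: burst=11, C=20
  Job 4: burst=15, C=35
Average completion = 67/4 = 16.75

16.75


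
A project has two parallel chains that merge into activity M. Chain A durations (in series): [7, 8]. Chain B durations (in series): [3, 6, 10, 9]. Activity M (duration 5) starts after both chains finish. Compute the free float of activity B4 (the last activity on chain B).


ES(B4) = sum of predecessors on chain B = 19
EF(B4) = ES + duration = 19 + 9 = 28
Successor of B4 is M. ES(M) = max(sum(A), sum(B)) = max(15, 28) = 28
Free float = ES(successor) - EF(current) = 28 - 28 = 0

0


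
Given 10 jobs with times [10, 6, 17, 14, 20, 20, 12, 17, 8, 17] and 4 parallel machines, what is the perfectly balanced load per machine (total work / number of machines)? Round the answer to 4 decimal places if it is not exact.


Total processing time = 10 + 6 + 17 + 14 + 20 + 20 + 12 + 17 + 8 + 17 = 141
Number of machines = 4
Ideal balanced load = 141 / 4 = 35.25

35.25


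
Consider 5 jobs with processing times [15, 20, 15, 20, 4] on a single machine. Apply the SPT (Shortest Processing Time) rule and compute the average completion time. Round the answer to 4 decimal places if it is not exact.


Sort jobs by processing time (SPT order): [4, 15, 15, 20, 20]
Compute completion times sequentially:
  Job 1: processing = 4, completes at 4
  Job 2: processing = 15, completes at 19
  Job 3: processing = 15, completes at 34
  Job 4: processing = 20, completes at 54
  Job 5: processing = 20, completes at 74
Sum of completion times = 185
Average completion time = 185/5 = 37.0

37.0


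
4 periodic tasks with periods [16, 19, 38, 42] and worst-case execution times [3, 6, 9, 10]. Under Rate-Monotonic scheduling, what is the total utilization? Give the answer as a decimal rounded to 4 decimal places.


Compute individual utilizations (exact fractions):
  Task 1: C/T = 3/16 (approx. 0.1875)
  Task 2: C/T = 6/19 (approx. 0.3158)
  Task 3: C/T = 9/38 (approx. 0.2368)
  Task 4: C/T = 10/42 = 5/21 (approx. 0.2381)
Total utilization U = 3/16 + 6/19 + 9/38 + 5/21 = 6245/6384
Rounded to 4 decimal places: U = 0.9782
RM (Liu & Layland) bound for 4 tasks = 0.756828; compare with U = 6245/6384 (approx. 0.978227)
bound < U <= 1, so the RM sufficient condition is not met (inconclusive; an exact test such as response-time analysis is needed).

0.9782


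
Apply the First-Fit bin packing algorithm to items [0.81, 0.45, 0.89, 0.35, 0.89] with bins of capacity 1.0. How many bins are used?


Place items sequentially using First-Fit:
  Item 0.81 -> new Bin 1
  Item 0.45 -> new Bin 2
  Item 0.89 -> new Bin 3
  Item 0.35 -> Bin 2 (now 0.8)
  Item 0.89 -> new Bin 4
Total bins used = 4

4


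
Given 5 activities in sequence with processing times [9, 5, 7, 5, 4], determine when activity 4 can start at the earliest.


Activity 4 starts after activities 1 through 3 complete.
Predecessor durations: [9, 5, 7]
ES = 9 + 5 + 7 = 21

21


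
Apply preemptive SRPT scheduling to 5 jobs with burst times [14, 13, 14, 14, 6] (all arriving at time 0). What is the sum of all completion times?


Since all jobs arrive at t=0, SRPT equals SPT ordering.
SPT order: [6, 13, 14, 14, 14]
Completion times:
  Job 1: p=6, C=6
  Job 2: p=13, C=19
  Job 3: p=14, C=33
  Job 4: p=14, C=47
  Job 5: p=14, C=61
Total completion time = 6 + 19 + 33 + 47 + 61 = 166

166


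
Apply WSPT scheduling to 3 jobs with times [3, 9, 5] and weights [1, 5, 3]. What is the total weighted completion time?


Compute p/w ratios and sort ascending (WSPT): [(5, 3), (9, 5), (3, 1)]
Compute weighted completion times:
  Job (p=5,w=3): C=5, w*C=3*5=15
  Job (p=9,w=5): C=14, w*C=5*14=70
  Job (p=3,w=1): C=17, w*C=1*17=17
Total weighted completion time = 102

102


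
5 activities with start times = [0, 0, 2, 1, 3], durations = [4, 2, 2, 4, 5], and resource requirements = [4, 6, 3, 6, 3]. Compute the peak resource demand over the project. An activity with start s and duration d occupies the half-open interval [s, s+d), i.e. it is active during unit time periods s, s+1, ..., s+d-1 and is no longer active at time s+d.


Each activity i is active on [start_i, start_i + duration_i).
Compute total resource usage per time slot:
  t=0: active resources = [4, 6], total = 10
  t=1: active resources = [4, 6, 6], total = 16
  t=2: active resources = [4, 3, 6], total = 13
  t=3: active resources = [4, 3, 6, 3], total = 16
  t=4: active resources = [6, 3], total = 9
  t=5: active resources = [3], total = 3
  t=6: active resources = [3], total = 3
  t=7: active resources = [3], total = 3
Peak resource demand = 16

16


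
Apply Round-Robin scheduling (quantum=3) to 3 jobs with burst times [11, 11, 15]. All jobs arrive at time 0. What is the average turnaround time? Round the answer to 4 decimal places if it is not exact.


Time quantum = 3
Execution trace:
  J1 runs 3 units, time = 3
  J2 runs 3 units, time = 6
  J3 runs 3 units, time = 9
  J1 runs 3 units, time = 12
  J2 runs 3 units, time = 15
  J3 runs 3 units, time = 18
  J1 runs 3 units, time = 21
  J2 runs 3 units, time = 24
  J3 runs 3 units, time = 27
  J1 runs 2 units, time = 29
  J2 runs 2 units, time = 31
  J3 runs 3 units, time = 34
  J3 runs 3 units, time = 37
Finish times: [29, 31, 37]
Average turnaround = 97/3 = 32.3333

32.3333


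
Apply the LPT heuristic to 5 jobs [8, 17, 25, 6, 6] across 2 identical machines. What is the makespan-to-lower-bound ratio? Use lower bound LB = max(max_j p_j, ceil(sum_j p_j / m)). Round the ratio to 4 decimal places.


LPT order: [25, 17, 8, 6, 6]
Machine loads after assignment: [31, 31]
LPT makespan = 31
Lower bound = max(max_job, ceil(total/2)) = max(25, 31) = 31
Ratio = 31 / 31 = 1.0

1.0


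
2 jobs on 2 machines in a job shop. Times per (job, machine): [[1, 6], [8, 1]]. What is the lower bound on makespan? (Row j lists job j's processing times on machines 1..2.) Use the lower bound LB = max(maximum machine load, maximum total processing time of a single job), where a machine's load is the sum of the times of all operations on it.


Machine loads:
  Machine 1: 1 + 8 = 9
  Machine 2: 6 + 1 = 7
Max machine load = 9
Job totals:
  Job 1: 7
  Job 2: 9
Max job total = 9
Lower bound = max(9, 9) = 9

9


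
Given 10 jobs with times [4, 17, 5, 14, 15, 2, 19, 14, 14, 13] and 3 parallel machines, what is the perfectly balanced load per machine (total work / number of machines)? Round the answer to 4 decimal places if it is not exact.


Total processing time = 4 + 17 + 5 + 14 + 15 + 2 + 19 + 14 + 14 + 13 = 117
Number of machines = 3
Ideal balanced load = 117 / 3 = 39.0

39.0


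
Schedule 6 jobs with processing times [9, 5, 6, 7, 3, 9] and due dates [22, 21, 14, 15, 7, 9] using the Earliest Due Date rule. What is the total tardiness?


Sort by due date (EDD order): [(3, 7), (9, 9), (6, 14), (7, 15), (5, 21), (9, 22)]
Compute completion times and tardiness:
  Job 1: p=3, d=7, C=3, tardiness=max(0,3-7)=0
  Job 2: p=9, d=9, C=12, tardiness=max(0,12-9)=3
  Job 3: p=6, d=14, C=18, tardiness=max(0,18-14)=4
  Job 4: p=7, d=15, C=25, tardiness=max(0,25-15)=10
  Job 5: p=5, d=21, C=30, tardiness=max(0,30-21)=9
  Job 6: p=9, d=22, C=39, tardiness=max(0,39-22)=17
Total tardiness = 43

43
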